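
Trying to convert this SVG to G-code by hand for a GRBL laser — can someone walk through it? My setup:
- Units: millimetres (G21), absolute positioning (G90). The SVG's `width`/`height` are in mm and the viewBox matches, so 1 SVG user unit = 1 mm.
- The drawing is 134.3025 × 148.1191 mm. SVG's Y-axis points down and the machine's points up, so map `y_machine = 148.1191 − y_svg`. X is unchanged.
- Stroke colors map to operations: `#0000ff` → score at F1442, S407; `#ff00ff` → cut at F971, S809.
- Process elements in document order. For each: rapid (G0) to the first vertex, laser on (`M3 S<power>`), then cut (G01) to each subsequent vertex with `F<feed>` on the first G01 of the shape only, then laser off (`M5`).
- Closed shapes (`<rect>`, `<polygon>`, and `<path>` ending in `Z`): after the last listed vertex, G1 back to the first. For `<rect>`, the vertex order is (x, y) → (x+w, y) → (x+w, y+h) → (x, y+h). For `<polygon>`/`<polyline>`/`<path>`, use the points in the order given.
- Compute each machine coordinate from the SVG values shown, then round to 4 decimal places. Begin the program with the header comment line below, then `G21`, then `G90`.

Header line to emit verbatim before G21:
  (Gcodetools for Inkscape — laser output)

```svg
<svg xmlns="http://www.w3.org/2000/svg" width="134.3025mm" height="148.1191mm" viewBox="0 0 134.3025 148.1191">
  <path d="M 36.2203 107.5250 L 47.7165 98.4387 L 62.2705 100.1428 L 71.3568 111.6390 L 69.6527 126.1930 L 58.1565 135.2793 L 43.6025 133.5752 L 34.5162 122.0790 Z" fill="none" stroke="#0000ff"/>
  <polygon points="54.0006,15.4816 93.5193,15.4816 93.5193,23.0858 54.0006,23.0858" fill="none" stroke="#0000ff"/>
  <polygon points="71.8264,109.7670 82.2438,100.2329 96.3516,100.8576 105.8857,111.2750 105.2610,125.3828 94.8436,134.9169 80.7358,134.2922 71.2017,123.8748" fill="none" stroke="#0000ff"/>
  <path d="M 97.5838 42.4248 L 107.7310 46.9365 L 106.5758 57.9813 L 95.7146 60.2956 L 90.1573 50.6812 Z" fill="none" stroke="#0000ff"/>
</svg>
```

(Gcodetools for Inkscape — laser output)
G21
G90
G0 X36.2203 Y40.5941
M3 S407
G01 X47.7165 Y49.6804 F1442
G01 X62.2705 Y47.9763
G01 X71.3568 Y36.4801
G01 X69.6527 Y21.9261
G01 X58.1565 Y12.8398
G01 X43.6025 Y14.5439
G01 X34.5162 Y26.0401
G01 X36.2203 Y40.5941
M5
G0 X54.0006 Y132.6375
M3 S407
G01 X93.5193 Y132.6375 F1442
G01 X93.5193 Y125.0333
G01 X54.0006 Y125.0333
G01 X54.0006 Y132.6375
M5
G0 X71.8264 Y38.3521
M3 S407
G01 X82.2438 Y47.8862 F1442
G01 X96.3516 Y47.2615
G01 X105.8857 Y36.8441
G01 X105.2610 Y22.7363
G01 X94.8436 Y13.2022
G01 X80.7358 Y13.8269
G01 X71.2017 Y24.2443
G01 X71.8264 Y38.3521
M5
G0 X97.5838 Y105.6943
M3 S407
G01 X107.7310 Y101.1826 F1442
G01 X106.5758 Y90.1378
G01 X95.7146 Y87.8235
G01 X90.1573 Y97.4379
G01 X97.5838 Y105.6943
M5

viewBox `0 0 134.3025 148.1191` with mm width/height → 1 unit = 1 mm. Flip: y_m = 148.1191 − y_svg.

**Shape 1** — `<path>` regular polygon, stroke `#0000ff` → score (S407, F1442). Machine vertices: (36.2203,40.5941) → (47.7165,49.6804) → (62.2705,47.9763) → (71.3568,36.4801) → (69.6527,21.9261) → (58.1565,12.8398) → (43.6025,14.5439) → (34.5162,26.0401) → (36.2203,40.5941). Closed: final G1 returns to the first vertex.

**Shape 2** — `<polygon>` rectangle, stroke `#0000ff` → score (S407, F1442). Machine vertices: (54.0006,132.6375) → (93.5193,132.6375) → (93.5193,125.0333) → (54.0006,125.0333) → (54.0006,132.6375). Closed: final G1 returns to the first vertex.

**Shape 3** — `<polygon>` regular polygon, stroke `#0000ff` → score (S407, F1442). Machine vertices: (71.8264,38.3521) → (82.2438,47.8862) → (96.3516,47.2615) → (105.8857,36.8441) → (105.2610,22.7363) → (94.8436,13.2022) → (80.7358,13.8269) → (71.2017,24.2443) → (71.8264,38.3521). Closed: final G1 returns to the first vertex.

**Shape 4** — `<path>` regular polygon, stroke `#0000ff` → score (S407, F1442). Machine vertices: (97.5838,105.6943) → (107.7310,101.1826) → (106.5758,90.1378) → (95.7146,87.8235) → (90.1573,97.4379) → (97.5838,105.6943). Closed: final G1 returns to the first vertex.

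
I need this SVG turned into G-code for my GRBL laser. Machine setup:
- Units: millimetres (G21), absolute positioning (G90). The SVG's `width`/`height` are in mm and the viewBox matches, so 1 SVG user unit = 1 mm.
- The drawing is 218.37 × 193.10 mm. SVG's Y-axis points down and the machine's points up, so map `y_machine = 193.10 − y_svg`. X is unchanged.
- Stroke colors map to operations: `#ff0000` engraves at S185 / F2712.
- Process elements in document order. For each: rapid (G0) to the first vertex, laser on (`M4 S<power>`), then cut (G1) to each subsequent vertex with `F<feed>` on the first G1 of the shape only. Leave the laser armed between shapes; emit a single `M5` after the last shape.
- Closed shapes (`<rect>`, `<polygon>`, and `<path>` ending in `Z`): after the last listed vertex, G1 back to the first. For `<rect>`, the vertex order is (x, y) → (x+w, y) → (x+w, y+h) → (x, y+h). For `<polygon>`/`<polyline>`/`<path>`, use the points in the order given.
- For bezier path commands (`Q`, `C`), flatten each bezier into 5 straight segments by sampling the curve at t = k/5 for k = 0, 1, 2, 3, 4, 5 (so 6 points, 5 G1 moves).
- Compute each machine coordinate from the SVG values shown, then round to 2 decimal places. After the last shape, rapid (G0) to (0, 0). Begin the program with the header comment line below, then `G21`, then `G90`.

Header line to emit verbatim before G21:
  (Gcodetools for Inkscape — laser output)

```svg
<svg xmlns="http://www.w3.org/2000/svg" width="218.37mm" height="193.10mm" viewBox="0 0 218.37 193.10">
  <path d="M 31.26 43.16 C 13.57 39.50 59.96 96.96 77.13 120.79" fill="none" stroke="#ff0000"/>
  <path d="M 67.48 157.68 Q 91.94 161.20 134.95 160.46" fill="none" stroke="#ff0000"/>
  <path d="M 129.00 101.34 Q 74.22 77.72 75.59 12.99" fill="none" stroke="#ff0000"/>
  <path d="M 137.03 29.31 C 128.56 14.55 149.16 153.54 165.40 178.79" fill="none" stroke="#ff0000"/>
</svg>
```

1 u = 1 mm; y_m = 193.10 − y.

[1] `<path>` cubic bezier, #ff0000→engrave S185 F2712: (31.26,149.94) → (27.59,145.56) → (34.82,131.06) → (48.47,110.98) → (64.07,89.89) → (77.13,72.31)

[2] `<path>` quadratic bezier, #ff0000→engrave S185 F2712: (67.48,35.42) → (78.01,34.18) → (90.02,33.29) → (103.51,32.73) → (118.49,32.51) → (134.95,32.64)

[3] `<path>` quadratic bezier, #ff0000→engrave S185 F2712: (129.00,91.76) → (109.33,102.85) → (94.16,117.23) → (83.48,134.90) → (77.29,155.86) → (75.59,180.11)

[4] `<path>` cubic bezier, #ff0000→engrave S185 F2712: (137.03,163.79) → (135.17,156.34) → (138.68,124.82) → (145.96,82.09) → (155.40,40.97) → (165.40,14.31)

(Gcodetools for Inkscape — laser output)
G21
G90
G0 X31.26 Y149.94
M4 S185
G1 X27.59 Y145.56 F2712
G1 X34.82 Y131.06
G1 X48.47 Y110.98
G1 X64.07 Y89.89
G1 X77.13 Y72.31
G0 X67.48 Y35.42
M4 S185
G1 X78.01 Y34.18 F2712
G1 X90.02 Y33.29
G1 X103.51 Y32.73
G1 X118.49 Y32.51
G1 X134.95 Y32.64
G0 X129.00 Y91.76
M4 S185
G1 X109.33 Y102.85 F2712
G1 X94.16 Y117.23
G1 X83.48 Y134.90
G1 X77.29 Y155.86
G1 X75.59 Y180.11
G0 X137.03 Y163.79
M4 S185
G1 X135.17 Y156.34 F2712
G1 X138.68 Y124.82
G1 X145.96 Y82.09
G1 X155.40 Y40.97
G1 X165.40 Y14.31
M5
G0 X0.00 Y0.00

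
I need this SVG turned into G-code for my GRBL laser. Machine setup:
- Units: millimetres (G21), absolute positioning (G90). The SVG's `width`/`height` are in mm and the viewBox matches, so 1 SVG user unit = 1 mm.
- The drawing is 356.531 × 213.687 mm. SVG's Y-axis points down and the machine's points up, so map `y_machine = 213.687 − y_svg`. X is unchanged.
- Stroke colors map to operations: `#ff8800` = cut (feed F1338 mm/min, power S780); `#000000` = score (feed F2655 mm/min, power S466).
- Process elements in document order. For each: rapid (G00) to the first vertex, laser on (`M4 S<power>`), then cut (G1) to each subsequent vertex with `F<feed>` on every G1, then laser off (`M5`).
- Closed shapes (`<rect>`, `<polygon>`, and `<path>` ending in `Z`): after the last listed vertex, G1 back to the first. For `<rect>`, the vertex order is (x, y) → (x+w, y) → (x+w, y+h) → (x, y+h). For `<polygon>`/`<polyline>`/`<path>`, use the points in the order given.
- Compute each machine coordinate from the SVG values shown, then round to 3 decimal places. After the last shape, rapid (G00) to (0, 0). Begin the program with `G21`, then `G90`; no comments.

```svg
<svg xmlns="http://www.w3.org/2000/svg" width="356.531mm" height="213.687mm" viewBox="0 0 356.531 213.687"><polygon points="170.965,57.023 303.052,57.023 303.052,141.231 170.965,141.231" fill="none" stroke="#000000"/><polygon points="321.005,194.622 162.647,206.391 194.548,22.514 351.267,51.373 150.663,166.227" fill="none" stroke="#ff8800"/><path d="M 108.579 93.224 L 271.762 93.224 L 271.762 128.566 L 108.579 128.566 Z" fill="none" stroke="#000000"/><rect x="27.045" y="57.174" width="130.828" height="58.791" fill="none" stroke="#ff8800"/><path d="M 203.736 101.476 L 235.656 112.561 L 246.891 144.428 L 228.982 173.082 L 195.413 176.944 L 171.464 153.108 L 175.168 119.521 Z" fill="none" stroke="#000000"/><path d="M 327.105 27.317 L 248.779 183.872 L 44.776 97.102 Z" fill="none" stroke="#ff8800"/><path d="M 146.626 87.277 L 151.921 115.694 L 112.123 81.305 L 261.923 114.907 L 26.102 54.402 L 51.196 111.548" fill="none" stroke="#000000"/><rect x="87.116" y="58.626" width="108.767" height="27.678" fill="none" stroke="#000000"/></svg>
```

G21
G90
G00 X170.965 Y156.664
M4 S466
G1 X303.052 Y156.664 F2655
G1 X303.052 Y72.456 F2655
G1 X170.965 Y72.456 F2655
G1 X170.965 Y156.664 F2655
M5
G00 X321.005 Y19.065
M4 S780
G1 X162.647 Y7.296 F1338
G1 X194.548 Y191.173 F1338
G1 X351.267 Y162.314 F1338
G1 X150.663 Y47.460 F1338
G1 X321.005 Y19.065 F1338
M5
G00 X108.579 Y120.463
M4 S466
G1 X271.762 Y120.463 F2655
G1 X271.762 Y85.121 F2655
G1 X108.579 Y85.121 F2655
G1 X108.579 Y120.463 F2655
M5
G00 X27.045 Y156.513
M4 S780
G1 X157.873 Y156.513 F1338
G1 X157.873 Y97.722 F1338
G1 X27.045 Y97.722 F1338
G1 X27.045 Y156.513 F1338
M5
G00 X203.736 Y112.211
M4 S466
G1 X235.656 Y101.126 F2655
G1 X246.891 Y69.259 F2655
G1 X228.982 Y40.605 F2655
G1 X195.413 Y36.743 F2655
G1 X171.464 Y60.579 F2655
G1 X175.168 Y94.166 F2655
G1 X203.736 Y112.211 F2655
M5
G00 X327.105 Y186.370
M4 S780
G1 X248.779 Y29.815 F1338
G1 X44.776 Y116.585 F1338
G1 X327.105 Y186.370 F1338
M5
G00 X146.626 Y126.410
M4 S466
G1 X151.921 Y97.993 F2655
G1 X112.123 Y132.382 F2655
G1 X261.923 Y98.780 F2655
G1 X26.102 Y159.285 F2655
G1 X51.196 Y102.139 F2655
M5
G00 X87.116 Y155.061
M4 S466
G1 X195.883 Y155.061 F2655
G1 X195.883 Y127.383 F2655
G1 X87.116 Y127.383 F2655
G1 X87.116 Y155.061 F2655
M5
G00 X0.000 Y0.000

1 u = 1 mm; y_m = 213.687 − y.

[1] `<polygon>` rectangle, #000000→score S466 F2655: (170.965,156.664) → (303.052,156.664) → (303.052,72.456) → (170.965,72.456) → (170.965,156.664) (closed)

[2] `<polygon>` closed polygon, #ff8800→cut S780 F1338: (321.005,19.065) → (162.647,7.296) → (194.548,191.173) → (351.267,162.314) → (150.663,47.460) → (321.005,19.065) (closed)

[3] `<path>` rectangle, #000000→score S466 F2655: (108.579,120.463) → (271.762,120.463) → (271.762,85.121) → (108.579,85.121) → (108.579,120.463) (closed)

[4] `<rect>` rectangle, #ff8800→cut S780 F1338: (27.045,156.513) → (157.873,156.513) → (157.873,97.722) → (27.045,97.722) → (27.045,156.513) (closed)

[5] `<path>` regular polygon, #000000→score S466 F2655: (203.736,112.211) → (235.656,101.126) → (246.891,69.259) → (228.982,40.605) → (195.413,36.743) → (171.464,60.579) → (175.168,94.166) → (203.736,112.211) (closed)

[6] `<path>` closed polygon, #ff8800→cut S780 F1338: (327.105,186.370) → (248.779,29.815) → (44.776,116.585) → (327.105,186.370) (closed)

[7] `<path>` open polyline, #000000→score S466 F2655: (146.626,126.410) → (151.921,97.993) → (112.123,132.382) → (261.923,98.780) → (26.102,159.285) → (51.196,102.139)

[8] `<rect>` rectangle, #000000→score S466 F2655: (87.116,155.061) → (195.883,155.061) → (195.883,127.383) → (87.116,127.383) → (87.116,155.061) (closed)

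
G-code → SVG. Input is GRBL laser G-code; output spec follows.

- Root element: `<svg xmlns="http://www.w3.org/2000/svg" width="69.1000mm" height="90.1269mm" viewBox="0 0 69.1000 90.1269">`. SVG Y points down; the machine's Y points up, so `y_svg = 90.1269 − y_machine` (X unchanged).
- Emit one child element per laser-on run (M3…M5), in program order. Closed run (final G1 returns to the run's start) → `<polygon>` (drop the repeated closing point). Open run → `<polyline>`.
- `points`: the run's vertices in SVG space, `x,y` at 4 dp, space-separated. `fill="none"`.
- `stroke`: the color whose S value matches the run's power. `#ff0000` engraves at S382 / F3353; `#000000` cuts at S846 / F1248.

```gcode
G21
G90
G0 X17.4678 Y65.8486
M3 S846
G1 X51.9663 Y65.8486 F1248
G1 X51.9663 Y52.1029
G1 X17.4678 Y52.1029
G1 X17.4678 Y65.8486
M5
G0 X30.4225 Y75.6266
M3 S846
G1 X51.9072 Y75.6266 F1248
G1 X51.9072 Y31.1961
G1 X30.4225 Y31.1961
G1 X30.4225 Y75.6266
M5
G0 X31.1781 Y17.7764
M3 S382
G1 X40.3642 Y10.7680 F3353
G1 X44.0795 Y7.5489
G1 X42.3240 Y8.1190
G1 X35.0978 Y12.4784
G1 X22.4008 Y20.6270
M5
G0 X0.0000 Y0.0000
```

Machine Y-up, SVG Y-down with viewBox height 90.1269, so y_svg = 90.1269 − y_machine; X carries over.

Run 1: S846 ⇒ cut layer `#000000`. The run returns to its start, so emit a `<polygon>` with points (Y-flipped): 17.4678,24.2783 51.9663,24.2783 51.9663,38.0240 17.4678,38.0240.

Run 2: the run's S846 means `#000000` (cut). The run returns to its start, so emit a `<polygon>` with points (Y-flipped): 30.4225,14.5003 51.9072,14.5003 51.9072,58.9308 30.4225,58.9308.

Run 3: the run's S382 means `#ff0000` (engrave). The run is open, so emit a `<polyline>` with points (Y-flipped): 31.1781,72.3505 40.3642,79.3589 44.0795,82.5780 42.3240,82.0079 35.0978,77.6485 22.4008,69.4999.

<svg xmlns="http://www.w3.org/2000/svg" width="69.1000mm" height="90.1269mm" viewBox="0 0 69.1000 90.1269">
  <polygon points="17.4678,24.2783 51.9663,24.2783 51.9663,38.0240 17.4678,38.0240" fill="none" stroke="#000000"/>
  <polygon points="30.4225,14.5003 51.9072,14.5003 51.9072,58.9308 30.4225,58.9308" fill="none" stroke="#000000"/>
  <polyline points="31.1781,72.3505 40.3642,79.3589 44.0795,82.5780 42.3240,82.0079 35.0978,77.6485 22.4008,69.4999" fill="none" stroke="#ff0000"/>
</svg>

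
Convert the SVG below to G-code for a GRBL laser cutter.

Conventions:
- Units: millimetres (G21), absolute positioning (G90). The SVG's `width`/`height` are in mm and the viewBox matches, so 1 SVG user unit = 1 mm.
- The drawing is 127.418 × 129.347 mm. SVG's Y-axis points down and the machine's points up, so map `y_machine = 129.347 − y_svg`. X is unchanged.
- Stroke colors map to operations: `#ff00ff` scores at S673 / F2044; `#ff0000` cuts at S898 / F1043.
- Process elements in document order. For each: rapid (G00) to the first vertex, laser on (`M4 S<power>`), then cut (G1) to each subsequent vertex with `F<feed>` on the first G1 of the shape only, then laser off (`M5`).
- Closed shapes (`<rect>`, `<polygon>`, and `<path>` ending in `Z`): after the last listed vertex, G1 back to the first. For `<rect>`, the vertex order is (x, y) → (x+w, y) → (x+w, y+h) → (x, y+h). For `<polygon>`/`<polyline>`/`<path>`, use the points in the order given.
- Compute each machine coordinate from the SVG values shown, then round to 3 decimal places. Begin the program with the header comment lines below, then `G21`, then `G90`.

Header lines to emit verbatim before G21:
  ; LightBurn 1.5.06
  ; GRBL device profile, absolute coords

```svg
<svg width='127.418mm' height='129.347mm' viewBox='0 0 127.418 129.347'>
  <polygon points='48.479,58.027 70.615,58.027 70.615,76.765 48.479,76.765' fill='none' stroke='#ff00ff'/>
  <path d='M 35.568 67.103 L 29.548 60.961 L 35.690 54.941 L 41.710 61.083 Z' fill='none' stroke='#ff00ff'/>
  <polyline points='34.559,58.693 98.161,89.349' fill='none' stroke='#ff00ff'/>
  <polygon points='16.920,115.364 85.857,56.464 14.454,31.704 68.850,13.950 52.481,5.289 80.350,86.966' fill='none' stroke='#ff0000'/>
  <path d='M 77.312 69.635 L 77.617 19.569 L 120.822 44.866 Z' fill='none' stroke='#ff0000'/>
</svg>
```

; LightBurn 1.5.06
; GRBL device profile, absolute coords
G21
G90
G00 X48.479 Y71.320
M4 S673
G1 X70.615 Y71.320 F2044
G1 X70.615 Y52.582
G1 X48.479 Y52.582
G1 X48.479 Y71.320
M5
G00 X35.568 Y62.244
M4 S673
G1 X29.548 Y68.386 F2044
G1 X35.690 Y74.406
G1 X41.710 Y68.264
G1 X35.568 Y62.244
M5
G00 X34.559 Y70.654
M4 S673
G1 X98.161 Y39.998 F2044
M5
G00 X16.920 Y13.983
M4 S898
G1 X85.857 Y72.883 F1043
G1 X14.454 Y97.643
G1 X68.850 Y115.397
G1 X52.481 Y124.058
G1 X80.350 Y42.381
G1 X16.920 Y13.983
M5
G00 X77.312 Y59.712
M4 S898
G1 X77.617 Y109.778 F1043
G1 X120.822 Y84.481
G1 X77.312 Y59.712
M5

Since the viewBox matches the mm dimensions, user units are millimetres directly. The only transform is the Y-flip y_m = 129.347 − y_svg.

Shape 1 is a rectangle drawn with `<polygon>`. Its stroke #ff00ff means score at S673, F2044. After flipping Y the toolpath is (48.479,71.320) → (70.615,71.320) → (70.615,52.582) → (48.479,52.582) → (48.479,71.320), returning to the start.

Shape 2 is a regular polygon drawn with `<path>`. Its stroke #ff00ff means score at S673, F2044. After flipping Y the toolpath is (35.568,62.244) → (29.548,68.386) → (35.690,74.406) → (41.710,68.264) → (35.568,62.244), returning to the start.

Shape 3 is a line segment drawn with `<polyline>`. Its stroke #ff00ff means score at S673, F2044. After flipping Y the toolpath is (34.559,70.654) → (98.161,39.998).

Shape 4 is a closed polygon drawn with `<polygon>`. Its stroke #ff0000 means cut at S898, F1043. After flipping Y the toolpath is (16.920,13.983) → (85.857,72.883) → (14.454,97.643) → (68.850,115.397) → (52.481,124.058) → (80.350,42.381) → (16.920,13.983), returning to the start.

Shape 5 is a regular polygon drawn with `<path>`. Its stroke #ff0000 means cut at S898, F1043. After flipping Y the toolpath is (77.312,59.712) → (77.617,109.778) → (120.822,84.481) → (77.312,59.712), returning to the start.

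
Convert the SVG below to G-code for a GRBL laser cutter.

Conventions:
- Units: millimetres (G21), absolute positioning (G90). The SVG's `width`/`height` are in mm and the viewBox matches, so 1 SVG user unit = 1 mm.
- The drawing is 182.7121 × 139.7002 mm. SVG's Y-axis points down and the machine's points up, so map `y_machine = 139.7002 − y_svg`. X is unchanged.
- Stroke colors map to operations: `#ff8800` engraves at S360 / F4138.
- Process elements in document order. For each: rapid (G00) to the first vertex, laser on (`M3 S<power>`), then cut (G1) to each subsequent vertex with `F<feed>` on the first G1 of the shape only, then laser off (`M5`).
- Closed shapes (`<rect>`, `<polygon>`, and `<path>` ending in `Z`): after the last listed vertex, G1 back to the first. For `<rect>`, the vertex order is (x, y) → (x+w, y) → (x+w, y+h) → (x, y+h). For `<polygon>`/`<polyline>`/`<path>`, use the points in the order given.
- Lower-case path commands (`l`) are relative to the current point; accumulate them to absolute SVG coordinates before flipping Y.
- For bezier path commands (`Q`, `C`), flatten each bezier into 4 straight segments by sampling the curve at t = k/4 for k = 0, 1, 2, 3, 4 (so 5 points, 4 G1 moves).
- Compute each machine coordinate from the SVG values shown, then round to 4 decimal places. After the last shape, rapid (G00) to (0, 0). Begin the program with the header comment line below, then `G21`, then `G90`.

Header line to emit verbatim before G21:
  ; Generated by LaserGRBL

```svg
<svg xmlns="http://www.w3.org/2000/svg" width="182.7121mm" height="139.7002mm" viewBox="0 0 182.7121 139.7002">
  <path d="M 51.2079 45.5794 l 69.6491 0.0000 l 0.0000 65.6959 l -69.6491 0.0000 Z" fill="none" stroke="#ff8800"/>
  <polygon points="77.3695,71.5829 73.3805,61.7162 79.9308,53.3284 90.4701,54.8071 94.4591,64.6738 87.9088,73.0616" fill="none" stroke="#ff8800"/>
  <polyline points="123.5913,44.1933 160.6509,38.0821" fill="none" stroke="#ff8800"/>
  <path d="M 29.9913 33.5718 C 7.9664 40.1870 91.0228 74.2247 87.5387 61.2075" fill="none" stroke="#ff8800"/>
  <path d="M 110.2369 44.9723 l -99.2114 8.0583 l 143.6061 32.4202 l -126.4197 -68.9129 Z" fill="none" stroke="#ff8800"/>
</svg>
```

Since the viewBox matches the mm dimensions, user units are millimetres directly. The only transform is the Y-flip y_m = 139.7002 − y_svg.

Shape 1 is a rectangle drawn with `<path>`. Its stroke #ff8800 means engrave at S360, F4138. After flipping Y the toolpath is (51.2079,94.1208) → (120.8570,94.1208) → (120.8570,28.4249) → (51.2079,28.4249) → (51.2079,94.1208), returning to the start.

Shape 2 is a regular polygon drawn with `<polygon>`. Its stroke #ff8800 means engrave at S360, F4138. After flipping Y the toolpath is (77.3695,68.1173) → (73.3805,77.9840) → (79.9308,86.3718) → (90.4701,84.8931) → (94.4591,75.0264) → (87.9088,66.6386) → (77.3695,68.1173), returning to the start.

Shape 3 is a line segment drawn with `<polyline>`. Its stroke #ff8800 means engrave at S360, F4138. After flipping Y the toolpath is (123.5913,95.5069) → (160.6509,101.6181).

Shape 4 is a cubic bezier drawn with `<path>`. Its stroke #ff8800 means engrave at S360, F4138. After flipping Y the toolpath is (29.9913,106.1284) → (30.1813,97.1890) → (51.8122,84.9484) → (76.9195,76.3889) → (87.5387,78.4927).

Shape 5 is a closed polygon drawn with `<path>`. Its stroke #ff8800 means engrave at S360, F4138. After flipping Y the toolpath is (110.2369,94.7279) → (11.0255,86.6696) → (154.6316,54.2494) → (28.2119,123.1623) → (110.2369,94.7279), returning to the start.

; Generated by LaserGRBL
G21
G90
G00 X51.2079 Y94.1208
M3 S360
G1 X120.8570 Y94.1208 F4138
G1 X120.8570 Y28.4249
G1 X51.2079 Y28.4249
G1 X51.2079 Y94.1208
M5
G00 X77.3695 Y68.1173
M3 S360
G1 X73.3805 Y77.9840 F4138
G1 X79.9308 Y86.3718
G1 X90.4701 Y84.8931
G1 X94.4591 Y75.0264
G1 X87.9088 Y66.6386
G1 X77.3695 Y68.1173
M5
G00 X123.5913 Y95.5069
M3 S360
G1 X160.6509 Y101.6181 F4138
M5
G00 X29.9913 Y106.1284
M3 S360
G1 X30.1813 Y97.1890 F4138
G1 X51.8122 Y84.9484
G1 X76.9195 Y76.3889
G1 X87.5387 Y78.4927
M5
G00 X110.2369 Y94.7279
M3 S360
G1 X11.0255 Y86.6696 F4138
G1 X154.6316 Y54.2494
G1 X28.2119 Y123.1623
G1 X110.2369 Y94.7279
M5
G00 X0.0000 Y0.0000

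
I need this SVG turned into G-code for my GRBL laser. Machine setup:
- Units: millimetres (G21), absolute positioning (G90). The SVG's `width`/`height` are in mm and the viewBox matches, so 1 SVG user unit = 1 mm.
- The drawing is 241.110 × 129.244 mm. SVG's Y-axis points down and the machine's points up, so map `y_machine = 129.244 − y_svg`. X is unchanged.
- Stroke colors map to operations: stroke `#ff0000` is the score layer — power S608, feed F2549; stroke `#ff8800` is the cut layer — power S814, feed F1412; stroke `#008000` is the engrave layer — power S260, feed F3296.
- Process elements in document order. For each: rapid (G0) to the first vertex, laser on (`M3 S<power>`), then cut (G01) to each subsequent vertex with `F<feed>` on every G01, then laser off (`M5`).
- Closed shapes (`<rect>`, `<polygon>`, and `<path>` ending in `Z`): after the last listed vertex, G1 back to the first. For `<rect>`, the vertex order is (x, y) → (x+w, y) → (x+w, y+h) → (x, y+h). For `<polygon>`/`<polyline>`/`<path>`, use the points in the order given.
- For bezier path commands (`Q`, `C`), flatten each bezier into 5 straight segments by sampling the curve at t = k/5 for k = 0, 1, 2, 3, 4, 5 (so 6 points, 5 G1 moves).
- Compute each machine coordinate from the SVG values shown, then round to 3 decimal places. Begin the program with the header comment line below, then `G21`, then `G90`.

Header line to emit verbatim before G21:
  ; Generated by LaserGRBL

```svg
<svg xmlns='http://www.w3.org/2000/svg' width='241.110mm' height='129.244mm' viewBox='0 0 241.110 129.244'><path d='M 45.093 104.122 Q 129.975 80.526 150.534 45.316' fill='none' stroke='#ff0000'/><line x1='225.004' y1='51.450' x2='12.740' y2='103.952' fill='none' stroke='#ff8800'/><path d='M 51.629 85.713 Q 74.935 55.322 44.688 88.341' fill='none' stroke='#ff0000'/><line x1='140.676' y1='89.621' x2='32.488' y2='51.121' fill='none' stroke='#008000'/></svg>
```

Since the viewBox matches the mm dimensions, user units are millimetres directly. The only transform is the Y-flip y_m = 129.244 − y_svg.

Shape 1 is a quadratic bezier drawn with `<path>`. Its stroke #ff0000 means score at S608, F2549. After flipping Y the toolpath is (45.093,25.122) → (76.473,35.025) → (102.707,45.857) → (123.795,57.618) → (139.737,70.309) → (150.534,83.928).

Shape 2 is a line segment drawn with `<line>`. Its stroke #ff8800 means cut at S814, F1412. After flipping Y the toolpath is (225.004,77.794) → (12.740,25.292).

Shape 3 is a quadratic bezier drawn with `<path>`. Its stroke #ff0000 means score at S608, F2549. After flipping Y the toolpath is (51.629,43.531) → (58.809,53.151) → (61.705,57.698) → (60.317,57.173) → (54.645,51.574) → (44.688,40.903).

Shape 4 is a line segment drawn with `<line>`. Its stroke #008000 means engrave at S260, F3296. After flipping Y the toolpath is (140.676,39.623) → (32.488,78.123).

; Generated by LaserGRBL
G21
G90
G0 X45.093 Y25.122
M3 S608
G01 X76.473 Y35.025 F2549
G01 X102.707 Y45.857 F2549
G01 X123.795 Y57.618 F2549
G01 X139.737 Y70.309 F2549
G01 X150.534 Y83.928 F2549
M5
G0 X225.004 Y77.794
M3 S814
G01 X12.740 Y25.292 F1412
M5
G0 X51.629 Y43.531
M3 S608
G01 X58.809 Y53.151 F2549
G01 X61.705 Y57.698 F2549
G01 X60.317 Y57.173 F2549
G01 X54.645 Y51.574 F2549
G01 X44.688 Y40.903 F2549
M5
G0 X140.676 Y39.623
M3 S260
G01 X32.488 Y78.123 F3296
M5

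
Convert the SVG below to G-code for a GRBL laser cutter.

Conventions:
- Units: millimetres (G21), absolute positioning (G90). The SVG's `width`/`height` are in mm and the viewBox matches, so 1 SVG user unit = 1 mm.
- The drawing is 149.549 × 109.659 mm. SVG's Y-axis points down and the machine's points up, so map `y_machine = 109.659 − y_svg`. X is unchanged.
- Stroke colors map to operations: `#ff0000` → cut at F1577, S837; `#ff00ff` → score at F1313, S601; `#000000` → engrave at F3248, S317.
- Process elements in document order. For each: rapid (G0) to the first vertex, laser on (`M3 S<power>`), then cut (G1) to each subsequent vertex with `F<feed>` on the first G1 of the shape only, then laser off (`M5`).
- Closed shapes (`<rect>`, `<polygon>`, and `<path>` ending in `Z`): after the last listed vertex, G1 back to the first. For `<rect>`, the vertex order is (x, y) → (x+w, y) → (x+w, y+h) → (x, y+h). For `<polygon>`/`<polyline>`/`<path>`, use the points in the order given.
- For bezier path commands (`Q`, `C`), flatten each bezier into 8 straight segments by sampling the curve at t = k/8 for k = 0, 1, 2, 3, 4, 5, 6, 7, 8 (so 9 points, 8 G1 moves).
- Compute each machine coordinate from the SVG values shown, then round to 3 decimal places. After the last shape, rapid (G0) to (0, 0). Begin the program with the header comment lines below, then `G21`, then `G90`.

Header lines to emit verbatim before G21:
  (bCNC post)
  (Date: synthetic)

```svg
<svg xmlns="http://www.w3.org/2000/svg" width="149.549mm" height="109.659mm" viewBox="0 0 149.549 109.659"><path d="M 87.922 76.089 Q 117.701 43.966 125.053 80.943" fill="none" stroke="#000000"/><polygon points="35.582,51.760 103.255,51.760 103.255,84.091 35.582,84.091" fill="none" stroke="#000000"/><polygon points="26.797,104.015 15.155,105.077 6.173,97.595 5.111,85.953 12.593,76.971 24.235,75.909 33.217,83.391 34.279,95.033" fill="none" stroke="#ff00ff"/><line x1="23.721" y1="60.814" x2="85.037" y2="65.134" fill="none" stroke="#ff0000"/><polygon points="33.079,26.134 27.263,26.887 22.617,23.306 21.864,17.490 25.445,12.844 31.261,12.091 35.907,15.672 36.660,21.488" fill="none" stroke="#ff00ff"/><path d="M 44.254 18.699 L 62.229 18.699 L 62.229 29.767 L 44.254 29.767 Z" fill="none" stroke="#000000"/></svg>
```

viewBox `0 0 149.549 109.659` with mm width/height → 1 unit = 1 mm. Flip: y_m = 109.659 − y_svg.

**Shape 1** — `<path>` quadratic bezier, stroke `#000000` → engrave (S317, F3248). Control points (SVG): P0=(87.922,76.089), P1=(117.701,43.966), P2=(125.053,80.943); sampled at t=k/8. Machine vertices: (87.922,33.570) → (95.016,40.521) → (101.410,45.313) → (107.102,47.945) → (112.094,48.418) → (116.385,46.732) → (119.975,42.886) → (122.865,36.881) → (125.053,28.716). Open path.

**Shape 2** — `<polygon>` rectangle, stroke `#000000` → engrave (S317, F3248). Machine vertices: (35.582,57.899) → (103.255,57.899) → (103.255,25.568) → (35.582,25.568) → (35.582,57.899). Closed: final G1 returns to the first vertex.

**Shape 3** — `<polygon>` regular polygon, stroke `#ff00ff` → score (S601, F1313). Machine vertices: (26.797,5.644) → (15.155,4.582) → (6.173,12.064) → (5.111,23.706) → (12.593,32.688) → (24.235,33.750) → (33.217,26.268) → (34.279,14.626) → (26.797,5.644). Closed: final G1 returns to the first vertex.

**Shape 4** — `<line>` line segment, stroke `#ff0000` → cut (S837, F1577). Machine vertices: (23.721,48.845) → (85.037,44.525). Open path.

**Shape 5** — `<polygon>` regular polygon, stroke `#ff00ff` → score (S601, F1313). Machine vertices: (33.079,83.525) → (27.263,82.772) → (22.617,86.353) → (21.864,92.169) → (25.445,96.815) → (31.261,97.568) → (35.907,93.987) → (36.660,88.171) → (33.079,83.525). Closed: final G1 returns to the first vertex.

**Shape 6** — `<path>` rectangle, stroke `#000000` → engrave (S317, F3248). Machine vertices: (44.254,90.960) → (62.229,90.960) → (62.229,79.892) → (44.254,79.892) → (44.254,90.960). Closed: final G1 returns to the first vertex.

(bCNC post)
(Date: synthetic)
G21
G90
G0 X87.922 Y33.570
M3 S317
G1 X95.016 Y40.521 F3248
G1 X101.410 Y45.313
G1 X107.102 Y47.945
G1 X112.094 Y48.418
G1 X116.385 Y46.732
G1 X119.975 Y42.886
G1 X122.865 Y36.881
G1 X125.053 Y28.716
M5
G0 X35.582 Y57.899
M3 S317
G1 X103.255 Y57.899 F3248
G1 X103.255 Y25.568
G1 X35.582 Y25.568
G1 X35.582 Y57.899
M5
G0 X26.797 Y5.644
M3 S601
G1 X15.155 Y4.582 F1313
G1 X6.173 Y12.064
G1 X5.111 Y23.706
G1 X12.593 Y32.688
G1 X24.235 Y33.750
G1 X33.217 Y26.268
G1 X34.279 Y14.626
G1 X26.797 Y5.644
M5
G0 X23.721 Y48.845
M3 S837
G1 X85.037 Y44.525 F1577
M5
G0 X33.079 Y83.525
M3 S601
G1 X27.263 Y82.772 F1313
G1 X22.617 Y86.353
G1 X21.864 Y92.169
G1 X25.445 Y96.815
G1 X31.261 Y97.568
G1 X35.907 Y93.987
G1 X36.660 Y88.171
G1 X33.079 Y83.525
M5
G0 X44.254 Y90.960
M3 S317
G1 X62.229 Y90.960 F3248
G1 X62.229 Y79.892
G1 X44.254 Y79.892
G1 X44.254 Y90.960
M5
G0 X0.000 Y0.000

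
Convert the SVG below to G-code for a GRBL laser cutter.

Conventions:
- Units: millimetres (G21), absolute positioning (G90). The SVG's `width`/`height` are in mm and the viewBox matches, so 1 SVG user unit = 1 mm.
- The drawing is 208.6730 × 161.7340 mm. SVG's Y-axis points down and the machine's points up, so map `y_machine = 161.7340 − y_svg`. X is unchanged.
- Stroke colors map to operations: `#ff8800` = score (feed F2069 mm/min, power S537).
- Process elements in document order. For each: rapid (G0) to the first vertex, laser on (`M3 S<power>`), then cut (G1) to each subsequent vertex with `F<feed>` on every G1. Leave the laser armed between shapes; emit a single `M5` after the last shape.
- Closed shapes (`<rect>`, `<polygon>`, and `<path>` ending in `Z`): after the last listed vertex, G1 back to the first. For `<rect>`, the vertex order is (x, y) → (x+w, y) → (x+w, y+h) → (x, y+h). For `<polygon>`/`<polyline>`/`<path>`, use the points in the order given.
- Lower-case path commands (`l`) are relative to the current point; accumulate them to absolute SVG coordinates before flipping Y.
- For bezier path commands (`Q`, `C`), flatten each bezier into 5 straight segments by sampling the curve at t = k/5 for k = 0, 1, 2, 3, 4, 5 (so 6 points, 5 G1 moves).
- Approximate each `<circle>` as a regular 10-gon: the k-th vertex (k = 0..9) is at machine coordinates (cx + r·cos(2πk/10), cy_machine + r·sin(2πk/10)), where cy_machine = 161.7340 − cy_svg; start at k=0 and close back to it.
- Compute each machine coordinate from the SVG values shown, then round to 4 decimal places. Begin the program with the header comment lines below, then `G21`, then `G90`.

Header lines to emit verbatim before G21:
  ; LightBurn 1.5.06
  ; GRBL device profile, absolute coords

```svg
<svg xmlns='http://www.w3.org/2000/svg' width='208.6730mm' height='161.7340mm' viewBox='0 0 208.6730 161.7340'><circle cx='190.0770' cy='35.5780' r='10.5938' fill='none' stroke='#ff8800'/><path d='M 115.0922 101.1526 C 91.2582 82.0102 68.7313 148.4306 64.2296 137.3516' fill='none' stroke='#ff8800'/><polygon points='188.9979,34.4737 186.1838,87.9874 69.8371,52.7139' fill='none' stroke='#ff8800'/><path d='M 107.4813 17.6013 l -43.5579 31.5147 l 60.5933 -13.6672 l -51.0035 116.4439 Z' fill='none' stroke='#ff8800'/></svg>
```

; LightBurn 1.5.06
; GRBL device profile, absolute coords
G21
G90
G0 X200.6708 Y126.1560
M3 S537
G1 X198.6476 Y132.3829 F2069
G1 X193.3507 Y136.2313 F2069
G1 X186.8033 Y136.2313 F2069
G1 X181.5064 Y132.3829 F2069
G1 X179.4832 Y126.1560 F2069
G1 X181.5064 Y119.9291 F2069
G1 X186.8033 Y116.0807 F2069
G1 X193.3507 Y116.0807 F2069
G1 X198.6476 Y119.9291 F2069
G1 X200.6708 Y126.1560 F2069
G0 X115.0922 Y60.5814
M3 S537
G1 X101.0824 Y63.1038 F2069
G1 X88.1888 Y52.9181 F2069
G1 X77.2138 Y37.8513 F2069
G1 X68.9599 Y25.7304 F2069
G1 X64.2296 Y24.3824 F2069
G0 X188.9979 Y127.2603
M3 S537
G1 X186.1838 Y73.7466 F2069
G1 X69.8371 Y109.0201 F2069
G1 X188.9979 Y127.2603 F2069
G0 X107.4813 Y144.1327
M3 S537
G1 X63.9234 Y112.6180 F2069
G1 X124.5167 Y126.2852 F2069
G1 X73.5132 Y9.8413 F2069
G1 X107.4813 Y144.1327 F2069
M5

1 u = 1 mm; y_m = 161.7340 − y.

[1] `<circle>` circle, #ff8800→score S537 F2069: (200.6708,126.1560) → (198.6476,132.3829) → (193.3507,136.2313) → (186.8033,136.2313) → (181.5064,132.3829) → (179.4832,126.1560) → (181.5064,119.9291) → (186.8033,116.0807) → (193.3507,116.0807) → (198.6476,119.9291) → (200.6708,126.1560) (closed)

[2] `<path>` cubic bezier, #ff8800→score S537 F2069: (115.0922,60.5814) → (101.0824,63.1038) → (88.1888,52.9181) → (77.2138,37.8513) → (68.9599,25.7304) → (64.2296,24.3824)

[3] `<polygon>` closed polygon, #ff8800→score S537 F2069: (188.9979,127.2603) → (186.1838,73.7466) → (69.8371,109.0201) → (188.9979,127.2603) (closed)

[4] `<path>` closed polygon, #ff8800→score S537 F2069: (107.4813,144.1327) → (63.9234,112.6180) → (124.5167,126.2852) → (73.5132,9.8413) → (107.4813,144.1327) (closed)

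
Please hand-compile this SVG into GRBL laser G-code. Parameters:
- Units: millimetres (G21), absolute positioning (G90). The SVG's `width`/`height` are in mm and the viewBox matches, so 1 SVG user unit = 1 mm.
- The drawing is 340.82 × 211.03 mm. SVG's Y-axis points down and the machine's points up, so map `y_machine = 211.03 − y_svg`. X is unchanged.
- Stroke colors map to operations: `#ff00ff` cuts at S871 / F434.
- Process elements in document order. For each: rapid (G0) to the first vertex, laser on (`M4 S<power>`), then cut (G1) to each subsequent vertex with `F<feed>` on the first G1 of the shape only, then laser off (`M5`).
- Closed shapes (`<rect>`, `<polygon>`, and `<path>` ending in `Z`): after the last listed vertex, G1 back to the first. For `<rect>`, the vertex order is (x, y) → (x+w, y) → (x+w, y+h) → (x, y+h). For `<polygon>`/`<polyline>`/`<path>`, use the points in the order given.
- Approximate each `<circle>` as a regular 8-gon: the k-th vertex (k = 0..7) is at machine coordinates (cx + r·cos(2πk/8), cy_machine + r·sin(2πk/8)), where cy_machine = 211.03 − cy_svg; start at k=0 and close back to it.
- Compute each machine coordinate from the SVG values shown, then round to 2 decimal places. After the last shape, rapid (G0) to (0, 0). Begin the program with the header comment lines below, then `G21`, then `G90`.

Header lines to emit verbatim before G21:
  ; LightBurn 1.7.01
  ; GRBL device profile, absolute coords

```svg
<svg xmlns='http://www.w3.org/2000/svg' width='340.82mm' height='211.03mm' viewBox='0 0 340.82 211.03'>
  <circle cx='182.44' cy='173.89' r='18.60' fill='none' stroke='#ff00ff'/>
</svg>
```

Since the viewBox matches the mm dimensions, user units are millimetres directly. The only transform is the Y-flip y_m = 211.03 − y_svg.

Shape 1 is a circle drawn with `<circle>`. Its stroke #ff00ff means cut at S871, F434. After flipping Y the toolpath is (201.04,37.14) → (195.59,50.29) → (182.44,55.74) → (169.29,50.29) → (163.84,37.14) → (169.29,23.99) → (182.44,18.54) → (195.59,23.99) → (201.04,37.14), returning to the start.

; LightBurn 1.7.01
; GRBL device profile, absolute coords
G21
G90
G0 X201.04 Y37.14
M4 S871
G1 X195.59 Y50.29 F434
G1 X182.44 Y55.74
G1 X169.29 Y50.29
G1 X163.84 Y37.14
G1 X169.29 Y23.99
G1 X182.44 Y18.54
G1 X195.59 Y23.99
G1 X201.04 Y37.14
M5
G0 X0.00 Y0.00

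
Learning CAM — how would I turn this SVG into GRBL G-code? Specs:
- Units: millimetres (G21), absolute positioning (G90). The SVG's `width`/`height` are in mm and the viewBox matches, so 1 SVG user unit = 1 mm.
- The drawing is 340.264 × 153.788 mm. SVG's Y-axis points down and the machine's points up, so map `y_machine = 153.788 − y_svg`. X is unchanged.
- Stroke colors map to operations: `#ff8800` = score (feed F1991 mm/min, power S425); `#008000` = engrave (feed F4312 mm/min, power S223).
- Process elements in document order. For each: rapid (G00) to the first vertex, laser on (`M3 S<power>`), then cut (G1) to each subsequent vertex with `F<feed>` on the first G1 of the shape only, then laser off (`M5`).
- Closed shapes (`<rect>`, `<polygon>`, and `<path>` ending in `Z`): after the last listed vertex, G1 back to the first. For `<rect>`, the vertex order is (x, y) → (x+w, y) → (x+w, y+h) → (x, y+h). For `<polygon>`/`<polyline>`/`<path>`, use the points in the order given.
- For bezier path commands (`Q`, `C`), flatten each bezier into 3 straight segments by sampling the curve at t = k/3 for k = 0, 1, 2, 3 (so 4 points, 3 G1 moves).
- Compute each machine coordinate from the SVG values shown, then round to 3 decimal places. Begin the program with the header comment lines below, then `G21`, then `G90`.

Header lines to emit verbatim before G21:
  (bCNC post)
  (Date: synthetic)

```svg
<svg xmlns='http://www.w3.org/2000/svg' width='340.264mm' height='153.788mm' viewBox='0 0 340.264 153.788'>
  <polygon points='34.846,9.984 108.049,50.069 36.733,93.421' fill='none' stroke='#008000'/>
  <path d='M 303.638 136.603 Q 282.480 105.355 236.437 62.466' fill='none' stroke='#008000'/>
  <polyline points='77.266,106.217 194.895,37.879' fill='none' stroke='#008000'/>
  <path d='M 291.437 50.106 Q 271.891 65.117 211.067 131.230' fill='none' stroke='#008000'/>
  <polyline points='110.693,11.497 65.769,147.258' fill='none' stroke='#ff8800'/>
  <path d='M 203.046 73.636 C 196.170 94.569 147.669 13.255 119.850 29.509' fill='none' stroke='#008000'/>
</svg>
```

viewBox `0 0 340.264 153.788` with mm width/height → 1 unit = 1 mm. Flip: y_m = 153.788 − y_svg.

**Shape 1** — `<polygon>` regular polygon, stroke `#008000` → engrave (S223, F4312). Machine vertices: (34.846,143.804) → (108.049,103.719) → (36.733,60.367) → (34.846,143.804). Closed: final G1 returns to the first vertex.

**Shape 2** — `<path>` quadratic bezier, stroke `#008000` → engrave (S223, F4312). Control points (SVG): P0=(303.638,136.603), P1=(282.480,105.355), P2=(236.437,62.466); sampled at t=k/3. Machine vertices: (303.638,17.185) → (286.768,39.310) → (264.367,64.023) → (236.437,91.322). Open path.

**Shape 3** — `<polyline>` line segment, stroke `#008000` → engrave (S223, F4312). Machine vertices: (77.266,47.571) → (194.895,115.909). Open path.

**Shape 4** — `<path>` quadratic bezier, stroke `#008000` → engrave (S223, F4312). Control points (SVG): P0=(291.437,50.106), P1=(271.891,65.117), P2=(211.067,131.230); sampled at t=k/3. Machine vertices: (291.437,103.682) → (273.820,87.997) → (247.030,60.955) → (211.067,22.558). Open path.

**Shape 5** — `<polyline>` line segment, stroke `#ff8800` → score (S425, F1991). Machine vertices: (110.693,142.291) → (65.769,6.530). Open path.

**Shape 6** — `<path>` cubic bezier, stroke `#008000` → engrave (S223, F4312). Control points (SVG): P0=(203.046,73.636), P1=(196.170,94.569), P2=(147.669,13.255), P3=(119.850,29.509); sampled at t=k/3. Machine vertices: (203.046,80.152) → (184.603,85.901) → (152.255,115.411) → (119.850,124.279). Open path.

(bCNC post)
(Date: synthetic)
G21
G90
G00 X34.846 Y143.804
M3 S223
G1 X108.049 Y103.719 F4312
G1 X36.733 Y60.367
G1 X34.846 Y143.804
M5
G00 X303.638 Y17.185
M3 S223
G1 X286.768 Y39.310 F4312
G1 X264.367 Y64.023
G1 X236.437 Y91.322
M5
G00 X77.266 Y47.571
M3 S223
G1 X194.895 Y115.909 F4312
M5
G00 X291.437 Y103.682
M3 S223
G1 X273.820 Y87.997 F4312
G1 X247.030 Y60.955
G1 X211.067 Y22.558
M5
G00 X110.693 Y142.291
M3 S425
G1 X65.769 Y6.530 F1991
M5
G00 X203.046 Y80.152
M3 S223
G1 X184.603 Y85.901 F4312
G1 X152.255 Y115.411
G1 X119.850 Y124.279
M5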